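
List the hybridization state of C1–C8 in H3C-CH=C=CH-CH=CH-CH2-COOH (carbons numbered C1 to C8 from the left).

C1 sp3, C2 sp2, C3 sp, C4 sp2, C5 sp2, C6 sp2, C7 sp3, C8 sp2

C1: 4 σ bonds — 4 electron domains, sp3.
C2: 3 σ bonds, plus one π bond — 3 electron domains, sp2.
C3: 2 σ bonds, plus two π bonds; 2 regions of electron density → sp.
C4 (3 σ bonds, plus one π bond) has steric number 3: sp2.
C5 carries 3 σ bonds, plus one π bond, giving a steric number of 3, so it is sp2.
C6 has 3 σ bonds, plus one π bond: steric number 3 → sp2.
C7: 4 σ bonds — 4 electron domains, sp3.
C8 carries 3 σ bonds, plus one π bond, giving a steric number of 3, so it is sp2.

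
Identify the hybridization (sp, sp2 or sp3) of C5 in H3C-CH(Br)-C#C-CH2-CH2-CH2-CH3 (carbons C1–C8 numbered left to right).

sp3

C5 is sp3: 4 σ bonds, 4 electron-density regions.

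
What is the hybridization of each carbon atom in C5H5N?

Each carbon atom (3 σ bonds, plus one π bond) has steric number 3: sp2.

sp2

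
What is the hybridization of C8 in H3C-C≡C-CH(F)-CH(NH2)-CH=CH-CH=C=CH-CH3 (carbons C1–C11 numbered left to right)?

C8 is sp2: 3 σ bonds, plus one π bond, 3 electron-density regions.

sp^2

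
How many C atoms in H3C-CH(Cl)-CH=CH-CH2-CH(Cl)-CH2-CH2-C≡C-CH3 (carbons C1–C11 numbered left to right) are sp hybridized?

C1: sp3
C2: sp3
C3: sp2
C4: sp2
C5: sp3
C6: sp3
C7: sp3
C8: sp3
C9: sp ✓
C10: sp ✓
C11: sp3
C9, C10 → 2 sp carbons.

2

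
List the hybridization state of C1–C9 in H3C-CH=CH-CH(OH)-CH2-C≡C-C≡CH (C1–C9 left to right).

C1: 4 σ bonds — 4 electron domains, sp3.
C2 is sp2: 3 σ bonds, plus one π bond, 3 electron-density regions.
C3 is sp2: 3 σ bonds, plus one π bond, 3 electron-density regions.
C4 has 4 σ bonds: steric number 4 → sp3.
C5: 4 σ bonds — 4 electron domains, sp3.
C6 (2 σ bonds, plus two π bonds) has steric number 2: sp.
C7: 2 σ bonds, plus two π bonds; 2 regions of electron density → sp.
C8 has 2 σ bonds, plus two π bonds: steric number 2 → sp.
C9 has 2 σ bonds, plus two π bonds: steric number 2 → sp.

C1 sp3, C2 sp2, C3 sp2, C4 sp3, C5 sp3, C6 sp, C7 sp, C8 sp, C9 sp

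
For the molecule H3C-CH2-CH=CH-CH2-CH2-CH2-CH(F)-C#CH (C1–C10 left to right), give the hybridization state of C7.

sp^3

C7 is sp3: 4 σ bonds, 4 electron-density regions.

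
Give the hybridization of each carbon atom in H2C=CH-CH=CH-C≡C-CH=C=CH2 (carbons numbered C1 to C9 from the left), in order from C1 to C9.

C1 (3 σ bonds, plus one π bond) has steric number 3: sp2.
C2 (3 σ bonds, plus one π bond) has steric number 3: sp2.
C3 (3 σ bonds, plus one π bond) has steric number 3: sp2.
C4 carries 3 σ bonds, plus one π bond, giving a steric number of 3, so it is sp2.
C5 has 2 σ bonds, plus two π bonds: steric number 2 → sp.
C6 (2 σ bonds, plus two π bonds) has steric number 2: sp.
C7: 3 σ bonds, plus one π bond — 3 electron domains, sp2.
C8 has 2 σ bonds, plus two π bonds: steric number 2 → sp.
C9 (3 σ bonds, plus one π bond) has steric number 3: sp2.

C1 sp2, C2 sp2, C3 sp2, C4 sp2, C5 sp, C6 sp, C7 sp2, C8 sp, C9 sp2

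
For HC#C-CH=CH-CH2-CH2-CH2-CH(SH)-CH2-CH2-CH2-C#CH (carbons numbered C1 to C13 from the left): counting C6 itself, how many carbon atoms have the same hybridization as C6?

7

C6 is sp3 (only σ bonds).
C1: sp
C2: sp
C3: sp2
C4: sp2
C5: sp3 ✓
C6: sp3 ✓
C7: sp3 ✓
C8: sp3 ✓
C9: sp3 ✓
C10: sp3 ✓
C11: sp3 ✓
C12: sp
C13: sp
7 carbons are sp3.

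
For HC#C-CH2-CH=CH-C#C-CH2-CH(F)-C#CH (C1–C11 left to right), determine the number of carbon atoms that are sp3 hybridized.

C1: sp
C2: sp
C3: sp3 ✓
C4: sp2
C5: sp2
C6: sp
C7: sp
C8: sp3 ✓
C9: sp3 ✓
C10: sp
C11: sp
C3, C8, C9 → 3 sp3 carbons.

3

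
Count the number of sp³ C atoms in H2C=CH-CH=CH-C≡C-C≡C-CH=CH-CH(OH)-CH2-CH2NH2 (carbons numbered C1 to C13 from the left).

C1: sp2
C2: sp2
C3: sp2
C4: sp2
C5: sp
C6: sp
C7: sp
C8: sp
C9: sp2
C10: sp2
C11: sp3 ✓
C12: sp3 ✓
C13: sp3 ✓
C11, C12, C13 → 3 sp3 carbons.

3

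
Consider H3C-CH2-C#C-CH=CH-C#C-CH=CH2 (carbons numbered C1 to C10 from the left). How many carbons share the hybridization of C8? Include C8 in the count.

4

C8 is sp (two π bonds).
C1: sp3
C2: sp3
C3: sp ✓
C4: sp ✓
C5: sp2
C6: sp2
C7: sp ✓
C8: sp ✓
C9: sp2
C10: sp2
4 carbons are sp.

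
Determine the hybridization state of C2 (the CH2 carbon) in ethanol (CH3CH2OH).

C2 (the CH2 carbon) is sp3: 4 σ bonds, 4 electron-density regions.

sp3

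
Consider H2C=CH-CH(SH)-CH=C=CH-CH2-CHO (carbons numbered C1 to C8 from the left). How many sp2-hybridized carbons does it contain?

5

C1: sp2 ✓
C2: sp2 ✓
C3: sp3
C4: sp2 ✓
C5: sp
C6: sp2 ✓
C7: sp3
C8: sp2 ✓
C1, C2, C4, C6, C8 → 5 sp2 carbons.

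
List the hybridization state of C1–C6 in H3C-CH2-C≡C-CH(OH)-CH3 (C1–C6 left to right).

C1 carries 4 σ bonds, giving a steric number of 4, so it is sp3.
C2 — 4 σ bonds. Steric number 4, so sp3.
C3: 2 σ bonds, plus two π bonds — 2 electron domains, sp.
C4 (2 σ bonds, plus two π bonds) has steric number 2: sp.
C5 is sp3: 4 σ bonds, 4 electron-density regions.
C6: 4 σ bonds — 4 electron domains, sp3.

C1 sp3, C2 sp3, C3 sp, C4 sp, C5 sp3, C6 sp3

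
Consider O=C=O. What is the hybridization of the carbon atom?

Two σ bonds, two π bonds → steric number 2 → sp.

sp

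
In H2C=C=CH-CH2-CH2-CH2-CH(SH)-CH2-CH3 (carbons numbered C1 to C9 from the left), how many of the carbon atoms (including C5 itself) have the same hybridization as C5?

6

C5 is sp3 (only σ bonds).
C1: sp2
C2: sp
C3: sp2
C4: sp3 ✓
C5: sp3 ✓
C6: sp3 ✓
C7: sp3 ✓
C8: sp3 ✓
C9: sp3 ✓
6 carbons are sp3.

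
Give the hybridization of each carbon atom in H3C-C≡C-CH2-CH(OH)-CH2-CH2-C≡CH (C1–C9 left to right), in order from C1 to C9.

C1 sp3, C2 sp, C3 sp, C4 sp3, C5 sp3, C6 sp3, C7 sp3, C8 sp, C9 sp

C1 has 4 σ bonds: steric number 4 → sp3.
C2 (2 σ bonds, plus two π bonds) has steric number 2: sp.
C3 carries 2 σ bonds, plus two π bonds, giving a steric number of 2, so it is sp.
C4: 4 σ bonds; 4 regions of electron density → sp3.
C5 — 4 σ bonds. Steric number 4, so sp3.
C6 has 4 σ bonds: steric number 4 → sp3.
C7: 4 σ bonds — 4 electron domains, sp3.
C8: 2 σ bonds, plus two π bonds; 2 regions of electron density → sp.
C9 carries 2 σ bonds, plus two π bonds, giving a steric number of 2, so it is sp.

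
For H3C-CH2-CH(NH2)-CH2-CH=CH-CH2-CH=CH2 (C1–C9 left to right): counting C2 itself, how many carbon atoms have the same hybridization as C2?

5

C2 is sp3 (only σ bonds).
C1: sp3 ✓
C2: sp3 ✓
C3: sp3 ✓
C4: sp3 ✓
C5: sp2
C6: sp2
C7: sp3 ✓
C8: sp2
C9: sp2
5 carbons are sp3.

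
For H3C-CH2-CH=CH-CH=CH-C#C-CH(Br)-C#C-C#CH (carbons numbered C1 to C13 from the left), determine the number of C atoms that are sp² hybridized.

C1: sp3
C2: sp3
C3: sp2 ✓
C4: sp2 ✓
C5: sp2 ✓
C6: sp2 ✓
C7: sp
C8: sp
C9: sp3
C10: sp
C11: sp
C12: sp
C13: sp
C3, C4, C5, C6 → 4 sp2 carbons.

4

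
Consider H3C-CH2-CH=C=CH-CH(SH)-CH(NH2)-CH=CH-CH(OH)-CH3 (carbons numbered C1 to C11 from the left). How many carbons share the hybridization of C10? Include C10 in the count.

C10 is sp3 (only σ bonds).
C1: sp3 ✓
C2: sp3 ✓
C3: sp2
C4: sp
C5: sp2
C6: sp3 ✓
C7: sp3 ✓
C8: sp2
C9: sp2
C10: sp3 ✓
C11: sp3 ✓
6 carbons are sp3.

6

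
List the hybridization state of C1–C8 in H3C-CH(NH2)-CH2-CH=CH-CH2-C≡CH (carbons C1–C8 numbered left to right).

C1: 4 σ bonds; 4 regions of electron density → sp3.
C2 has 4 σ bonds: steric number 4 → sp3.
C3 has 4 σ bonds: steric number 4 → sp3.
C4 — 3 σ bonds, plus one π bond. Steric number 3, so sp2.
C5 — 3 σ bonds, plus one π bond. Steric number 3, so sp2.
C6: 4 σ bonds — 4 electron domains, sp3.
C7: 2 σ bonds, plus two π bonds — 2 electron domains, sp.
C8 (2 σ bonds, plus two π bonds) has steric number 2: sp.

C1 sp3, C2 sp3, C3 sp3, C4 sp2, C5 sp2, C6 sp3, C7 sp, C8 sp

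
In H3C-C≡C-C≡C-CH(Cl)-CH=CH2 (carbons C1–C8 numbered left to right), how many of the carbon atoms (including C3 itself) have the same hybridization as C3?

4

C3 is sp (two π bonds).
C1: sp3
C2: sp ✓
C3: sp ✓
C4: sp ✓
C5: sp ✓
C6: sp3
C7: sp2
C8: sp2
4 carbons are sp.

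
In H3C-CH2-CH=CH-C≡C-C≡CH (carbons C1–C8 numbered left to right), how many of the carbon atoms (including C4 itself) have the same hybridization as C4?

C4 is sp2 (one π bond).
C1: sp3
C2: sp3
C3: sp2 ✓
C4: sp2 ✓
C5: sp
C6: sp
C7: sp
C8: sp
2 carbons are sp2.

2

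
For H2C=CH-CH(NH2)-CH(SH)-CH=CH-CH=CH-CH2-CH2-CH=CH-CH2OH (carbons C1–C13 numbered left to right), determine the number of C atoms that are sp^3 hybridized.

C1: sp2
C2: sp2
C3: sp3 ✓
C4: sp3 ✓
C5: sp2
C6: sp2
C7: sp2
C8: sp2
C9: sp3 ✓
C10: sp3 ✓
C11: sp2
C12: sp2
C13: sp3 ✓
C3, C4, C9, C10, C13 → 5 sp3 carbons.

5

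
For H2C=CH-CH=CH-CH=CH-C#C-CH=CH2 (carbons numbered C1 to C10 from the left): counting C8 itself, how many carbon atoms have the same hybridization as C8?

C8 is sp (two π bonds).
C1: sp2
C2: sp2
C3: sp2
C4: sp2
C5: sp2
C6: sp2
C7: sp ✓
C8: sp ✓
C9: sp2
C10: sp2
2 carbons are sp.

2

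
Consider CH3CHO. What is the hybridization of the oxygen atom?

sp²

The oxygen atom has 1 σ bond and 2 lone pairs, plus one π bond: steric number 3 → sp2.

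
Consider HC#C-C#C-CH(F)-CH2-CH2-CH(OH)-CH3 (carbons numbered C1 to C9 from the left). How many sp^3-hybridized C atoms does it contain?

5

C1: sp
C2: sp
C3: sp
C4: sp
C5: sp3 ✓
C6: sp3 ✓
C7: sp3 ✓
C8: sp3 ✓
C9: sp3 ✓
C5, C6, C7, C8, C9 → 5 sp3 carbons.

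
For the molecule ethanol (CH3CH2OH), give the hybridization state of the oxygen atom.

The oxygen atom: 2 σ bonds and 2 lone pairs — 4 electron domains, sp3.

sp³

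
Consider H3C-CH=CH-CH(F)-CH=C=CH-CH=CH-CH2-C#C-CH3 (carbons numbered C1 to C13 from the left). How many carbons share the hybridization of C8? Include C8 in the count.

C8 is sp2 (one π bond).
C1: sp3
C2: sp2 ✓
C3: sp2 ✓
C4: sp3
C5: sp2 ✓
C6: sp
C7: sp2 ✓
C8: sp2 ✓
C9: sp2 ✓
C10: sp3
C11: sp
C12: sp
C13: sp3
6 carbons are sp2.

6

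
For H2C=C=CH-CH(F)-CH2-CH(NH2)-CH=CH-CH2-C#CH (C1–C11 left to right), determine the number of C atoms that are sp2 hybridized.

4

C1: sp2 ✓
C2: sp
C3: sp2 ✓
C4: sp3
C5: sp3
C6: sp3
C7: sp2 ✓
C8: sp2 ✓
C9: sp3
C10: sp
C11: sp
C1, C3, C7, C8 → 4 sp2 carbons.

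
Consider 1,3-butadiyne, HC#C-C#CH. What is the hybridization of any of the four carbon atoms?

sp

Every carbon is part of a C≡C triple bond: two σ regions → sp.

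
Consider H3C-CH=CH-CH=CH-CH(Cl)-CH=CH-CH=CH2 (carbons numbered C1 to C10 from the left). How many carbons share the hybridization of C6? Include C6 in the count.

2

C6 is sp3 (only σ bonds).
C1: sp3 ✓
C2: sp2
C3: sp2
C4: sp2
C5: sp2
C6: sp3 ✓
C7: sp2
C8: sp2
C9: sp2
C10: sp2
2 carbons are sp3.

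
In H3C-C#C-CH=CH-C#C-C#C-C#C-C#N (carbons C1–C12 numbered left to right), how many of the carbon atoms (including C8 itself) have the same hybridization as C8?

C8 is sp (two π bonds).
C1: sp3
C2: sp ✓
C3: sp ✓
C4: sp2
C5: sp2
C6: sp ✓
C7: sp ✓
C8: sp ✓
C9: sp ✓
C10: sp ✓
C11: sp ✓
C12: sp ✓
9 carbons are sp.

9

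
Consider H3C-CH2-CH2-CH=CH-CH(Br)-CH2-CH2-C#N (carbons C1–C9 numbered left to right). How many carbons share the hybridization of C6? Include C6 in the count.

6

C6 is sp3 (only σ bonds).
C1: sp3 ✓
C2: sp3 ✓
C3: sp3 ✓
C4: sp2
C5: sp2
C6: sp3 ✓
C7: sp3 ✓
C8: sp3 ✓
C9: sp
6 carbons are sp3.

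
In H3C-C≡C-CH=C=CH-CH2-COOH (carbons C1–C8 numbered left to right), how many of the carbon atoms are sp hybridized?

3

C1: sp3
C2: sp ✓
C3: sp ✓
C4: sp2
C5: sp ✓
C6: sp2
C7: sp3
C8: sp2
C2, C3, C5 → 3 sp carbons.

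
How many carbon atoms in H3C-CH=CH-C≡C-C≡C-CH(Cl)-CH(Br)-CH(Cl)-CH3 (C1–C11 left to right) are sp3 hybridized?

C1: sp3 ✓
C2: sp2
C3: sp2
C4: sp
C5: sp
C6: sp
C7: sp
C8: sp3 ✓
C9: sp3 ✓
C10: sp3 ✓
C11: sp3 ✓
C1, C8, C9, C10, C11 → 5 sp3 carbons.

5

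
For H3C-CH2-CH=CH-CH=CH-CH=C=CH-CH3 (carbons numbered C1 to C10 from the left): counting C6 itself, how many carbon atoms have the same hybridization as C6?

C6 is sp2 (one π bond).
C1: sp3
C2: sp3
C3: sp2 ✓
C4: sp2 ✓
C5: sp2 ✓
C6: sp2 ✓
C7: sp2 ✓
C8: sp
C9: sp2 ✓
C10: sp3
6 carbons are sp2.

6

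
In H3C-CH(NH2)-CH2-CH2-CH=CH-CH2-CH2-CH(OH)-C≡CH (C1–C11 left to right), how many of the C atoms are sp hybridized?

2

C1: sp3
C2: sp3
C3: sp3
C4: sp3
C5: sp2
C6: sp2
C7: sp3
C8: sp3
C9: sp3
C10: sp ✓
C11: sp ✓
C10, C11 → 2 sp carbons.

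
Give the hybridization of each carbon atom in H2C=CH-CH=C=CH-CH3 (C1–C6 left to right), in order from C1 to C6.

C1: 3 σ bonds, plus one π bond — 3 electron domains, sp2.
C2 carries 3 σ bonds, plus one π bond, giving a steric number of 3, so it is sp2.
C3 is sp2: 3 σ bonds, plus one π bond, 3 electron-density regions.
C4: 2 σ bonds, plus two π bonds; 2 regions of electron density → sp.
C5 is sp2: 3 σ bonds, plus one π bond, 3 electron-density regions.
C6 is sp3: 4 σ bonds, 4 electron-density regions.

C1 sp2, C2 sp2, C3 sp2, C4 sp, C5 sp2, C6 sp3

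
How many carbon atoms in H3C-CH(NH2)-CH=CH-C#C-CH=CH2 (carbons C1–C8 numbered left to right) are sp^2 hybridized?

4

C1: sp3
C2: sp3
C3: sp2 ✓
C4: sp2 ✓
C5: sp
C6: sp
C7: sp2 ✓
C8: sp2 ✓
C3, C4, C7, C8 → 4 sp2 carbons.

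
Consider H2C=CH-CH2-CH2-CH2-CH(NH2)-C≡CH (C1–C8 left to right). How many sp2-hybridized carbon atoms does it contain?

2

C1: sp2 ✓
C2: sp2 ✓
C3: sp3
C4: sp3
C5: sp3
C6: sp3
C7: sp
C8: sp
C1, C2 → 2 sp2 carbons.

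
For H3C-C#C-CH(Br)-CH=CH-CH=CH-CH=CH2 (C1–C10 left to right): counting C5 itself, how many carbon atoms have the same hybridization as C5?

C5 is sp2 (one π bond).
C1: sp3
C2: sp
C3: sp
C4: sp3
C5: sp2 ✓
C6: sp2 ✓
C7: sp2 ✓
C8: sp2 ✓
C9: sp2 ✓
C10: sp2 ✓
6 carbons are sp2.

6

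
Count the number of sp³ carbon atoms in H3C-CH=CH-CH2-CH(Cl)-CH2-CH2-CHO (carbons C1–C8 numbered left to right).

5

C1: sp3 ✓
C2: sp2
C3: sp2
C4: sp3 ✓
C5: sp3 ✓
C6: sp3 ✓
C7: sp3 ✓
C8: sp2
C1, C4, C5, C6, C7 → 5 sp3 carbons.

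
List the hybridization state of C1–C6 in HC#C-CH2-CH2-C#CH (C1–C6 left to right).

C1 sp, C2 sp, C3 sp3, C4 sp3, C5 sp, C6 sp

C1 carries 2 σ bonds, plus two π bonds, giving a steric number of 2, so it is sp.
C2: 2 σ bonds, plus two π bonds — 2 electron domains, sp.
C3 (4 σ bonds) has steric number 4: sp3.
C4 is sp3: 4 σ bonds, 4 electron-density regions.
C5 carries 2 σ bonds, plus two π bonds, giving a steric number of 2, so it is sp.
C6 — 2 σ bonds, plus two π bonds. Steric number 2, so sp.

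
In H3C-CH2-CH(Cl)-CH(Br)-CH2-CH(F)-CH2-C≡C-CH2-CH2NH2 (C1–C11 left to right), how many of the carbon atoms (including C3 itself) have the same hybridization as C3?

C3 is sp3 (only σ bonds).
C1: sp3 ✓
C2: sp3 ✓
C3: sp3 ✓
C4: sp3 ✓
C5: sp3 ✓
C6: sp3 ✓
C7: sp3 ✓
C8: sp
C9: sp
C10: sp3 ✓
C11: sp3 ✓
9 carbons are sp3.

9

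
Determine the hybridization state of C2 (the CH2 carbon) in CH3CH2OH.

C2 (the CH2 carbon) (4 σ bonds) has steric number 4: sp3.

sp3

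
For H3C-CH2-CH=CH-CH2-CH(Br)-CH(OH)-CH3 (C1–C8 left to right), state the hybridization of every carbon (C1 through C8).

C1 (4 σ bonds) has steric number 4: sp3.
C2 carries 4 σ bonds, giving a steric number of 4, so it is sp3.
C3 (3 σ bonds, plus one π bond) has steric number 3: sp2.
C4 has 3 σ bonds, plus one π bond: steric number 3 → sp2.
C5 carries 4 σ bonds, giving a steric number of 4, so it is sp3.
C6 (4 σ bonds) has steric number 4: sp3.
C7 (4 σ bonds) has steric number 4: sp3.
C8 — 4 σ bonds. Steric number 4, so sp3.

C1 sp3, C2 sp3, C3 sp2, C4 sp2, C5 sp3, C6 sp3, C7 sp3, C8 sp3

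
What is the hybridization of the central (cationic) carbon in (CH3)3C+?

Three σ bonds and an empty p orbital; no lone pair → steric number 3 → sp2 and planar.

sp^2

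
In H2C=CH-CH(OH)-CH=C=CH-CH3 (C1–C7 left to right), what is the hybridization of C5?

sp

C5 has 2 σ bonds, plus two π bonds: steric number 2 → sp.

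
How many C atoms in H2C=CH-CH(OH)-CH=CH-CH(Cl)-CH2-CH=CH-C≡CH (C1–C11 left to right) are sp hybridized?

2

C1: sp2
C2: sp2
C3: sp3
C4: sp2
C5: sp2
C6: sp3
C7: sp3
C8: sp2
C9: sp2
C10: sp ✓
C11: sp ✓
C10, C11 → 2 sp carbons.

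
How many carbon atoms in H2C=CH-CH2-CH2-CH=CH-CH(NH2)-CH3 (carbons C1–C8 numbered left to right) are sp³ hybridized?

4

C1: sp2
C2: sp2
C3: sp3 ✓
C4: sp3 ✓
C5: sp2
C6: sp2
C7: sp3 ✓
C8: sp3 ✓
C3, C4, C7, C8 → 4 sp3 carbons.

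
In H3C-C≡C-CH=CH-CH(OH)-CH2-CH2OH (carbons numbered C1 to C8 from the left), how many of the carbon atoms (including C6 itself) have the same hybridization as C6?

C6 is sp3 (only σ bonds).
C1: sp3 ✓
C2: sp
C3: sp
C4: sp2
C5: sp2
C6: sp3 ✓
C7: sp3 ✓
C8: sp3 ✓
4 carbons are sp3.

4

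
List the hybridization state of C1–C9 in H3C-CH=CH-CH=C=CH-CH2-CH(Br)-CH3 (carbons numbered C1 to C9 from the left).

C1 sp3, C2 sp2, C3 sp2, C4 sp2, C5 sp, C6 sp2, C7 sp3, C8 sp3, C9 sp3

C1: 4 σ bonds — 4 electron domains, sp3.
C2 carries 3 σ bonds, plus one π bond, giving a steric number of 3, so it is sp2.
C3: 3 σ bonds, plus one π bond — 3 electron domains, sp2.
C4: 3 σ bonds, plus one π bond; 3 regions of electron density → sp2.
C5 carries 2 σ bonds, plus two π bonds, giving a steric number of 2, so it is sp.
C6: 3 σ bonds, plus one π bond — 3 electron domains, sp2.
C7 is sp3: 4 σ bonds, 4 electron-density regions.
C8 — 4 σ bonds. Steric number 4, so sp3.
C9 — 4 σ bonds. Steric number 4, so sp3.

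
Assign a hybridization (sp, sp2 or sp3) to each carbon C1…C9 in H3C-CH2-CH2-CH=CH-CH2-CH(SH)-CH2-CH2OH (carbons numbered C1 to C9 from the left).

C1 (4 σ bonds) has steric number 4: sp3.
C2 is sp3: 4 σ bonds, 4 electron-density regions.
C3 (4 σ bonds) has steric number 4: sp3.
C4 is sp2: 3 σ bonds, plus one π bond, 3 electron-density regions.
C5 is sp2: 3 σ bonds, plus one π bond, 3 electron-density regions.
C6: 4 σ bonds — 4 electron domains, sp3.
C7 — 4 σ bonds. Steric number 4, so sp3.
C8 is sp3: 4 σ bonds, 4 electron-density regions.
C9 — 4 σ bonds. Steric number 4, so sp3.

C1 sp3, C2 sp3, C3 sp3, C4 sp2, C5 sp2, C6 sp3, C7 sp3, C8 sp3, C9 sp3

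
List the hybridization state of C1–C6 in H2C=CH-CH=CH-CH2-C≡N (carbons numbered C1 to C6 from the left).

C1: 3 σ bonds, plus one π bond; 3 regions of electron density → sp2.
C2 (3 σ bonds, plus one π bond) has steric number 3: sp2.
C3 carries 3 σ bonds, plus one π bond, giving a steric number of 3, so it is sp2.
C4 — 3 σ bonds, plus one π bond. Steric number 3, so sp2.
C5: 4 σ bonds; 4 regions of electron density → sp3.
C6 has 2 σ bonds, plus two π bonds: steric number 2 → sp.

C1 sp2, C2 sp2, C3 sp2, C4 sp2, C5 sp3, C6 sp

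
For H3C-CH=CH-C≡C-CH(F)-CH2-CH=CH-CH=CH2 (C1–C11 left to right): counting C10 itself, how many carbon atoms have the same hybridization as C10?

6

C10 is sp2 (one π bond).
C1: sp3
C2: sp2 ✓
C3: sp2 ✓
C4: sp
C5: sp
C6: sp3
C7: sp3
C8: sp2 ✓
C9: sp2 ✓
C10: sp2 ✓
C11: sp2 ✓
6 carbons are sp2.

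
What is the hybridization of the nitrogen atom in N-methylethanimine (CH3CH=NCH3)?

Two σ bonds + one lone pair = steric number 3 → sp2.

sp^2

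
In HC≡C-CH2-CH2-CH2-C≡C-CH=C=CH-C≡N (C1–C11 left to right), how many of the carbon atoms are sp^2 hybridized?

C1: sp
C2: sp
C3: sp3
C4: sp3
C5: sp3
C6: sp
C7: sp
C8: sp2 ✓
C9: sp
C10: sp2 ✓
C11: sp
C8, C10 → 2 sp2 carbons.

2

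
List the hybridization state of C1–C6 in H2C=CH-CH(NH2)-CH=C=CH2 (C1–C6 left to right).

C1 sp2, C2 sp2, C3 sp3, C4 sp2, C5 sp, C6 sp2

C1 has 3 σ bonds, plus one π bond: steric number 3 → sp2.
C2: 3 σ bonds, plus one π bond; 3 regions of electron density → sp2.
C3: 4 σ bonds; 4 regions of electron density → sp3.
C4 carries 3 σ bonds, plus one π bond, giving a steric number of 3, so it is sp2.
C5 is sp: 2 σ bonds, plus two π bonds, 2 electron-density regions.
C6 has 3 σ bonds, plus one π bond: steric number 3 → sp2.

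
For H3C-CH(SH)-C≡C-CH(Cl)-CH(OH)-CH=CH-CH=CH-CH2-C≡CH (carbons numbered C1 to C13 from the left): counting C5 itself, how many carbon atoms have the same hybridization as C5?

C5 is sp3 (only σ bonds).
C1: sp3 ✓
C2: sp3 ✓
C3: sp
C4: sp
C5: sp3 ✓
C6: sp3 ✓
C7: sp2
C8: sp2
C9: sp2
C10: sp2
C11: sp3 ✓
C12: sp
C13: sp
5 carbons are sp3.

5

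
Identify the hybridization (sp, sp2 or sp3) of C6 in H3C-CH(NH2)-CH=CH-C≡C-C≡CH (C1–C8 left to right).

sp

C6 — 2 σ bonds, plus two π bonds. Steric number 2, so sp.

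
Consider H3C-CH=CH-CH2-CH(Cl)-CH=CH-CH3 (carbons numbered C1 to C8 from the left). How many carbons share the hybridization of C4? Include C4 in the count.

C4 is sp3 (only σ bonds).
C1: sp3 ✓
C2: sp2
C3: sp2
C4: sp3 ✓
C5: sp3 ✓
C6: sp2
C7: sp2
C8: sp3 ✓
4 carbons are sp3.

4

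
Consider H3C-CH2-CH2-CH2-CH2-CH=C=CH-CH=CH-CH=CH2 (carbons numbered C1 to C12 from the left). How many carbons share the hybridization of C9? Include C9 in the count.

C9 is sp2 (one π bond).
C1: sp3
C2: sp3
C3: sp3
C4: sp3
C5: sp3
C6: sp2 ✓
C7: sp
C8: sp2 ✓
C9: sp2 ✓
C10: sp2 ✓
C11: sp2 ✓
C12: sp2 ✓
6 carbons are sp2.

6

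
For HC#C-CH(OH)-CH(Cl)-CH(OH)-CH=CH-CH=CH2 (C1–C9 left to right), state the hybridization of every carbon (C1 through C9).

C1 sp, C2 sp, C3 sp3, C4 sp3, C5 sp3, C6 sp2, C7 sp2, C8 sp2, C9 sp2

C1 (2 σ bonds, plus two π bonds) has steric number 2: sp.
C2 is sp: 2 σ bonds, plus two π bonds, 2 electron-density regions.
C3 (4 σ bonds) has steric number 4: sp3.
C4: 4 σ bonds — 4 electron domains, sp3.
C5: 4 σ bonds; 4 regions of electron density → sp3.
C6: 3 σ bonds, plus one π bond — 3 electron domains, sp2.
C7: 3 σ bonds, plus one π bond; 3 regions of electron density → sp2.
C8 — 3 σ bonds, plus one π bond. Steric number 3, so sp2.
C9 carries 3 σ bonds, plus one π bond, giving a steric number of 3, so it is sp2.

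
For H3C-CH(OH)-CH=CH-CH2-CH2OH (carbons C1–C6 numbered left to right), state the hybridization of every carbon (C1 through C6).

C1 sp3, C2 sp3, C3 sp2, C4 sp2, C5 sp3, C6 sp3

C1 is sp3: 4 σ bonds, 4 electron-density regions.
C2 — 4 σ bonds. Steric number 4, so sp3.
C3 — 3 σ bonds, plus one π bond. Steric number 3, so sp2.
C4: 3 σ bonds, plus one π bond; 3 regions of electron density → sp2.
C5: 4 σ bonds — 4 electron domains, sp3.
C6: 4 σ bonds; 4 regions of electron density → sp3.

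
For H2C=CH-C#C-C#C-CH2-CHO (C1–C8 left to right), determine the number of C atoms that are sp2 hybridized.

3

C1: sp2 ✓
C2: sp2 ✓
C3: sp
C4: sp
C5: sp
C6: sp
C7: sp3
C8: sp2 ✓
C1, C2, C8 → 3 sp2 carbons.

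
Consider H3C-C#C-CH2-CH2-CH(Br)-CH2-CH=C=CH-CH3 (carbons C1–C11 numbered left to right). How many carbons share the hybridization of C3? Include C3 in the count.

3

C3 is sp (two π bonds).
C1: sp3
C2: sp ✓
C3: sp ✓
C4: sp3
C5: sp3
C6: sp3
C7: sp3
C8: sp2
C9: sp ✓
C10: sp2
C11: sp3
3 carbons are sp.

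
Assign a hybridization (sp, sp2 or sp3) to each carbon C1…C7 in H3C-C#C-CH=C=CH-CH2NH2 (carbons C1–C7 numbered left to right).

C1 (4 σ bonds) has steric number 4: sp3.
C2 carries 2 σ bonds, plus two π bonds, giving a steric number of 2, so it is sp.
C3 is sp: 2 σ bonds, plus two π bonds, 2 electron-density regions.
C4 (3 σ bonds, plus one π bond) has steric number 3: sp2.
C5 carries 2 σ bonds, plus two π bonds, giving a steric number of 2, so it is sp.
C6 (3 σ bonds, plus one π bond) has steric number 3: sp2.
C7: 4 σ bonds; 4 regions of electron density → sp3.

C1 sp3, C2 sp, C3 sp, C4 sp2, C5 sp, C6 sp2, C7 sp3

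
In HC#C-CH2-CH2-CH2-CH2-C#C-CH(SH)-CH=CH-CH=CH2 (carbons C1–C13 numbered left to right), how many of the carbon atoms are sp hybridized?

4

C1: sp ✓
C2: sp ✓
C3: sp3
C4: sp3
C5: sp3
C6: sp3
C7: sp ✓
C8: sp ✓
C9: sp3
C10: sp2
C11: sp2
C12: sp2
C13: sp2
C1, C2, C7, C8 → 4 sp carbons.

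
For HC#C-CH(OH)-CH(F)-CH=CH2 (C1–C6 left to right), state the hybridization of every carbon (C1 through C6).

C1 sp, C2 sp, C3 sp3, C4 sp3, C5 sp2, C6 sp2

C1 — 2 σ bonds, plus two π bonds. Steric number 2, so sp.
C2: 2 σ bonds, plus two π bonds; 2 regions of electron density → sp.
C3: 4 σ bonds; 4 regions of electron density → sp3.
C4 has 4 σ bonds: steric number 4 → sp3.
C5 carries 3 σ bonds, plus one π bond, giving a steric number of 3, so it is sp2.
C6 — 3 σ bonds, plus one π bond. Steric number 3, so sp2.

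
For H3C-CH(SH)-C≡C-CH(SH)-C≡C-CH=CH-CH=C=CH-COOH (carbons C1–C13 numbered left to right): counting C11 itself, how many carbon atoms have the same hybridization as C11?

5

C11 is sp (two π bonds).
C1: sp3
C2: sp3
C3: sp ✓
C4: sp ✓
C5: sp3
C6: sp ✓
C7: sp ✓
C8: sp2
C9: sp2
C10: sp2
C11: sp ✓
C12: sp2
C13: sp2
5 carbons are sp.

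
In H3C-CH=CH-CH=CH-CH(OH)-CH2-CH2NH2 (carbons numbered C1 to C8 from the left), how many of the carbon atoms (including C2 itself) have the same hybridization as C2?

4

C2 is sp2 (one π bond).
C1: sp3
C2: sp2 ✓
C3: sp2 ✓
C4: sp2 ✓
C5: sp2 ✓
C6: sp3
C7: sp3
C8: sp3
4 carbons are sp2.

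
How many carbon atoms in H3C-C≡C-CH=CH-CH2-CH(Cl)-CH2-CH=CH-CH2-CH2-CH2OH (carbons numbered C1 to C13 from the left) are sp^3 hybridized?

C1: sp3 ✓
C2: sp
C3: sp
C4: sp2
C5: sp2
C6: sp3 ✓
C7: sp3 ✓
C8: sp3 ✓
C9: sp2
C10: sp2
C11: sp3 ✓
C12: sp3 ✓
C13: sp3 ✓
C1, C6, C7, C8, C11, C12, C13 → 7 sp3 carbons.

7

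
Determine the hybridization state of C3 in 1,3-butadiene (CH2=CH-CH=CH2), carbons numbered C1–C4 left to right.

C3 carries 3 σ bonds, plus one π bond, giving a steric number of 3, so it is sp2.

sp2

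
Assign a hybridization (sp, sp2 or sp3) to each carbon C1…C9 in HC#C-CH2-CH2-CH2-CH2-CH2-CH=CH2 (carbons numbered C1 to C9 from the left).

C1: 2 σ bonds, plus two π bonds; 2 regions of electron density → sp.
C2 is sp: 2 σ bonds, plus two π bonds, 2 electron-density regions.
C3 carries 4 σ bonds, giving a steric number of 4, so it is sp3.
C4 (4 σ bonds) has steric number 4: sp3.
C5: 4 σ bonds; 4 regions of electron density → sp3.
C6: 4 σ bonds; 4 regions of electron density → sp3.
C7 has 4 σ bonds: steric number 4 → sp3.
C8: 3 σ bonds, plus one π bond — 3 electron domains, sp2.
C9: 3 σ bonds, plus one π bond; 3 regions of electron density → sp2.

C1 sp, C2 sp, C3 sp3, C4 sp3, C5 sp3, C6 sp3, C7 sp3, C8 sp2, C9 sp2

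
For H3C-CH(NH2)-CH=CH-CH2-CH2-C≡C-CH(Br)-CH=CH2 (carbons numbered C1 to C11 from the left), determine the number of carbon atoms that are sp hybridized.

C1: sp3
C2: sp3
C3: sp2
C4: sp2
C5: sp3
C6: sp3
C7: sp ✓
C8: sp ✓
C9: sp3
C10: sp2
C11: sp2
C7, C8 → 2 sp carbons.

2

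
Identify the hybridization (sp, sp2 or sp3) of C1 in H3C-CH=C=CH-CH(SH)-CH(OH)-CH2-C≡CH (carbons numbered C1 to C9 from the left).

sp3

C1 — 4 σ bonds. Steric number 4, so sp3.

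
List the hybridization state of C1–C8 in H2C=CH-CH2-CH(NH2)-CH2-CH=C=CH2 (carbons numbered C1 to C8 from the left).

C1 is sp2: 3 σ bonds, plus one π bond, 3 electron-density regions.
C2 has 3 σ bonds, plus one π bond: steric number 3 → sp2.
C3: 4 σ bonds; 4 regions of electron density → sp3.
C4 (4 σ bonds) has steric number 4: sp3.
C5 has 4 σ bonds: steric number 4 → sp3.
C6 is sp2: 3 σ bonds, plus one π bond, 3 electron-density regions.
C7 is sp: 2 σ bonds, plus two π bonds, 2 electron-density regions.
C8 carries 3 σ bonds, plus one π bond, giving a steric number of 3, so it is sp2.

C1 sp2, C2 sp2, C3 sp3, C4 sp3, C5 sp3, C6 sp2, C7 sp, C8 sp2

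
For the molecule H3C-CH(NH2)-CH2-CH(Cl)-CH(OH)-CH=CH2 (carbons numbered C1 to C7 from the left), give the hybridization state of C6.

sp²

C6: 3 σ bonds, plus one π bond — 3 electron domains, sp2.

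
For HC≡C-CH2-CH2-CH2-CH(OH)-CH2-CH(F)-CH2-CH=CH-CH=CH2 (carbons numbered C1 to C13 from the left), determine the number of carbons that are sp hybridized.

C1: sp ✓
C2: sp ✓
C3: sp3
C4: sp3
C5: sp3
C6: sp3
C7: sp3
C8: sp3
C9: sp3
C10: sp2
C11: sp2
C12: sp2
C13: sp2
C1, C2 → 2 sp carbons.

2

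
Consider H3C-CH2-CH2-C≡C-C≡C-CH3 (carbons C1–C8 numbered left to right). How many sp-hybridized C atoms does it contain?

4

C1: sp3
C2: sp3
C3: sp3
C4: sp ✓
C5: sp ✓
C6: sp ✓
C7: sp ✓
C8: sp3
C4, C5, C6, C7 → 4 sp carbons.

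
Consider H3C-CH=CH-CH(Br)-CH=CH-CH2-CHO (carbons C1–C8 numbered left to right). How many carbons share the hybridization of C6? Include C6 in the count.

C6 is sp2 (one π bond).
C1: sp3
C2: sp2 ✓
C3: sp2 ✓
C4: sp3
C5: sp2 ✓
C6: sp2 ✓
C7: sp3
C8: sp2 ✓
5 carbons are sp2.

5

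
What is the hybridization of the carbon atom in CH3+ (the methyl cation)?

sp2

Three σ bonds to H, empty p orbital → sp2, trigonal planar.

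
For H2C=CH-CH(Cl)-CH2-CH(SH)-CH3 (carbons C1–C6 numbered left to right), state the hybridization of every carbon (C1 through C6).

C1 has 3 σ bonds, plus one π bond: steric number 3 → sp2.
C2: 3 σ bonds, plus one π bond; 3 regions of electron density → sp2.
C3 is sp3: 4 σ bonds, 4 electron-density regions.
C4 — 4 σ bonds. Steric number 4, so sp3.
C5: 4 σ bonds — 4 electron domains, sp3.
C6: 4 σ bonds — 4 electron domains, sp3.

C1 sp2, C2 sp2, C3 sp3, C4 sp3, C5 sp3, C6 sp3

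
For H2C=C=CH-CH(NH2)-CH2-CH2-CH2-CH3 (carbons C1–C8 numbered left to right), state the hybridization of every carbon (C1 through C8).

C1 sp2, C2 sp, C3 sp2, C4 sp3, C5 sp3, C6 sp3, C7 sp3, C8 sp3

C1 (3 σ bonds, plus one π bond) has steric number 3: sp2.
C2 has 2 σ bonds, plus two π bonds: steric number 2 → sp.
C3: 3 σ bonds, plus one π bond; 3 regions of electron density → sp2.
C4 carries 4 σ bonds, giving a steric number of 4, so it is sp3.
C5 is sp3: 4 σ bonds, 4 electron-density regions.
C6 carries 4 σ bonds, giving a steric number of 4, so it is sp3.
C7 is sp3: 4 σ bonds, 4 electron-density regions.
C8 is sp3: 4 σ bonds, 4 electron-density regions.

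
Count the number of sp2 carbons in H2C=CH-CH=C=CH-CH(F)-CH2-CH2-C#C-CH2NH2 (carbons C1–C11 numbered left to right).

C1: sp2 ✓
C2: sp2 ✓
C3: sp2 ✓
C4: sp
C5: sp2 ✓
C6: sp3
C7: sp3
C8: sp3
C9: sp
C10: sp
C11: sp3
C1, C2, C3, C5 → 4 sp2 carbons.

4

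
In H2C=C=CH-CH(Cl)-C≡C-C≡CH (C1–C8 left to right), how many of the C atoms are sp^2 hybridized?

2

C1: sp2 ✓
C2: sp
C3: sp2 ✓
C4: sp3
C5: sp
C6: sp
C7: sp
C8: sp
C1, C3 → 2 sp2 carbons.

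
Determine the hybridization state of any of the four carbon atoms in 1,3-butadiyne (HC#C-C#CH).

sp

Every carbon is part of a C≡C triple bond: two σ regions → sp.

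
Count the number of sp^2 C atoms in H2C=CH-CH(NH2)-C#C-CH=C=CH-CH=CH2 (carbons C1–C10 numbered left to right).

6

C1: sp2 ✓
C2: sp2 ✓
C3: sp3
C4: sp
C5: sp
C6: sp2 ✓
C7: sp
C8: sp2 ✓
C9: sp2 ✓
C10: sp2 ✓
C1, C2, C6, C8, C9, C10 → 6 sp2 carbons.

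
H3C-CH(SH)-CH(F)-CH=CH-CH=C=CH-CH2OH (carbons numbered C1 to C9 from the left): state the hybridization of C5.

sp^2

C5 has 3 σ bonds, plus one π bond: steric number 3 → sp2.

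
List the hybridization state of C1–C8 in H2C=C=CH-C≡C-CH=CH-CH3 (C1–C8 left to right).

C1: 3 σ bonds, plus one π bond; 3 regions of electron density → sp2.
C2: 2 σ bonds, plus two π bonds — 2 electron domains, sp.
C3: 3 σ bonds, plus one π bond; 3 regions of electron density → sp2.
C4 — 2 σ bonds, plus two π bonds. Steric number 2, so sp.
C5 has 2 σ bonds, plus two π bonds: steric number 2 → sp.
C6 is sp2: 3 σ bonds, plus one π bond, 3 electron-density regions.
C7 has 3 σ bonds, plus one π bond: steric number 3 → sp2.
C8: 4 σ bonds; 4 regions of electron density → sp3.

C1 sp2, C2 sp, C3 sp2, C4 sp, C5 sp, C6 sp2, C7 sp2, C8 sp3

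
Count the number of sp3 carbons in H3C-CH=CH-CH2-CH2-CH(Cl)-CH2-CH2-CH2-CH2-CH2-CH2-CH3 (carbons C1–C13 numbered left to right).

C1: sp3 ✓
C2: sp2
C3: sp2
C4: sp3 ✓
C5: sp3 ✓
C6: sp3 ✓
C7: sp3 ✓
C8: sp3 ✓
C9: sp3 ✓
C10: sp3 ✓
C11: sp3 ✓
C12: sp3 ✓
C13: sp3 ✓
C1, C4, C5, C6, C7, C8, C9, C10, C11, C12, C13 → 11 sp3 carbons.

11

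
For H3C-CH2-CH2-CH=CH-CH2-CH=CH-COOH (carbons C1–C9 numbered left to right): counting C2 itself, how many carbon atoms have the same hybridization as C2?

C2 is sp3 (only σ bonds).
C1: sp3 ✓
C2: sp3 ✓
C3: sp3 ✓
C4: sp2
C5: sp2
C6: sp3 ✓
C7: sp2
C8: sp2
C9: sp2
4 carbons are sp3.

4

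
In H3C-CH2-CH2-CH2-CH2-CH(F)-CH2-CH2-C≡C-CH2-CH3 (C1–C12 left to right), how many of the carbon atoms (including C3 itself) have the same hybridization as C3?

10

C3 is sp3 (only σ bonds).
C1: sp3 ✓
C2: sp3 ✓
C3: sp3 ✓
C4: sp3 ✓
C5: sp3 ✓
C6: sp3 ✓
C7: sp3 ✓
C8: sp3 ✓
C9: sp
C10: sp
C11: sp3 ✓
C12: sp3 ✓
10 carbons are sp3.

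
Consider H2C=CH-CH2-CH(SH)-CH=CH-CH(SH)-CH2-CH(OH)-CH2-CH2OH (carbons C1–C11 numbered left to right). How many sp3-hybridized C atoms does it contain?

7

C1: sp2
C2: sp2
C3: sp3 ✓
C4: sp3 ✓
C5: sp2
C6: sp2
C7: sp3 ✓
C8: sp3 ✓
C9: sp3 ✓
C10: sp3 ✓
C11: sp3 ✓
C3, C4, C7, C8, C9, C10, C11 → 7 sp3 carbons.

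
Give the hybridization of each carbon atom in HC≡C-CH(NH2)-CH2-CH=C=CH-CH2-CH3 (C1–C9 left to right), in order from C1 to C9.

C1 carries 2 σ bonds, plus two π bonds, giving a steric number of 2, so it is sp.
C2: 2 σ bonds, plus two π bonds; 2 regions of electron density → sp.
C3 (4 σ bonds) has steric number 4: sp3.
C4 carries 4 σ bonds, giving a steric number of 4, so it is sp3.
C5 (3 σ bonds, plus one π bond) has steric number 3: sp2.
C6 — 2 σ bonds, plus two π bonds. Steric number 2, so sp.
C7 carries 3 σ bonds, plus one π bond, giving a steric number of 3, so it is sp2.
C8 (4 σ bonds) has steric number 4: sp3.
C9: 4 σ bonds — 4 electron domains, sp3.

C1 sp, C2 sp, C3 sp3, C4 sp3, C5 sp2, C6 sp, C7 sp2, C8 sp3, C9 sp3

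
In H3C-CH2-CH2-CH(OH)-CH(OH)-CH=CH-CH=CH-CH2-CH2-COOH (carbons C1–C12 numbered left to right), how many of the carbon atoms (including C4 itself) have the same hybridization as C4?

C4 is sp3 (only σ bonds).
C1: sp3 ✓
C2: sp3 ✓
C3: sp3 ✓
C4: sp3 ✓
C5: sp3 ✓
C6: sp2
C7: sp2
C8: sp2
C9: sp2
C10: sp3 ✓
C11: sp3 ✓
C12: sp2
7 carbons are sp3.

7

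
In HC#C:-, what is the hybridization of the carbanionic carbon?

sp

One σ bond + one lone pair = steric number 2 → sp.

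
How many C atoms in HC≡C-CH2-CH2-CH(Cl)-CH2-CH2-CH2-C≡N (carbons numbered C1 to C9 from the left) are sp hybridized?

3

C1: sp ✓
C2: sp ✓
C3: sp3
C4: sp3
C5: sp3
C6: sp3
C7: sp3
C8: sp3
C9: sp ✓
C1, C2, C9 → 3 sp carbons.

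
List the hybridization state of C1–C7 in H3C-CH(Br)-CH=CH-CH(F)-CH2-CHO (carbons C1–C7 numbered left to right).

C1 sp3, C2 sp3, C3 sp2, C4 sp2, C5 sp3, C6 sp3, C7 sp2

C1: 4 σ bonds — 4 electron domains, sp3.
C2 is sp3: 4 σ bonds, 4 electron-density regions.
C3 — 3 σ bonds, plus one π bond. Steric number 3, so sp2.
C4 carries 3 σ bonds, plus one π bond, giving a steric number of 3, so it is sp2.
C5 has 4 σ bonds: steric number 4 → sp3.
C6 carries 4 σ bonds, giving a steric number of 4, so it is sp3.
C7: 3 σ bonds, plus one π bond; 3 regions of electron density → sp2.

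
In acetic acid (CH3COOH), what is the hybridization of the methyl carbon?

sp³

The methyl carbon carries 4 σ bonds, giving a steric number of 4, so it is sp3.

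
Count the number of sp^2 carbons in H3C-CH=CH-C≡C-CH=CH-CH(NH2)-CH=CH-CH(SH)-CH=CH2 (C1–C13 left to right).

8

C1: sp3
C2: sp2 ✓
C3: sp2 ✓
C4: sp
C5: sp
C6: sp2 ✓
C7: sp2 ✓
C8: sp3
C9: sp2 ✓
C10: sp2 ✓
C11: sp3
C12: sp2 ✓
C13: sp2 ✓
C2, C3, C6, C7, C9, C10, C12, C13 → 8 sp2 carbons.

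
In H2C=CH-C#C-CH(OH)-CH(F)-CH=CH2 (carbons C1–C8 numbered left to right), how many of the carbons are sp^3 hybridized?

2

C1: sp2
C2: sp2
C3: sp
C4: sp
C5: sp3 ✓
C6: sp3 ✓
C7: sp2
C8: sp2
C5, C6 → 2 sp3 carbons.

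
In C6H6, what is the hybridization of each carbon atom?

Every ring carbon has three σ bonds and contributes one p electron to the aromatic π system.

sp2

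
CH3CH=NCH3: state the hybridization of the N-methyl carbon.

The N-methyl carbon carries 4 σ bonds, giving a steric number of 4, so it is sp3.

sp3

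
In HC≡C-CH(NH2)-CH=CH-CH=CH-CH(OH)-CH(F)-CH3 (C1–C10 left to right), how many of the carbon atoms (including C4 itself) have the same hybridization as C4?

4

C4 is sp2 (one π bond).
C1: sp
C2: sp
C3: sp3
C4: sp2 ✓
C5: sp2 ✓
C6: sp2 ✓
C7: sp2 ✓
C8: sp3
C9: sp3
C10: sp3
4 carbons are sp2.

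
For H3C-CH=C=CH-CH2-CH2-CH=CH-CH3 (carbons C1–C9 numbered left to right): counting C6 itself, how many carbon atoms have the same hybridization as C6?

4

C6 is sp3 (only σ bonds).
C1: sp3 ✓
C2: sp2
C3: sp
C4: sp2
C5: sp3 ✓
C6: sp3 ✓
C7: sp2
C8: sp2
C9: sp3 ✓
4 carbons are sp3.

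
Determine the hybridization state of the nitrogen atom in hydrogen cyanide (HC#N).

sp

The nitrogen atom: 1 σ bond and 1 lone pair, plus two π bonds — 2 electron domains, sp.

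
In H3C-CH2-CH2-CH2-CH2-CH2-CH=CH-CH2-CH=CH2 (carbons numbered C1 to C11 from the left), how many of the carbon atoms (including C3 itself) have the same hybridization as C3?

C3 is sp3 (only σ bonds).
C1: sp3 ✓
C2: sp3 ✓
C3: sp3 ✓
C4: sp3 ✓
C5: sp3 ✓
C6: sp3 ✓
C7: sp2
C8: sp2
C9: sp3 ✓
C10: sp2
C11: sp2
7 carbons are sp3.

7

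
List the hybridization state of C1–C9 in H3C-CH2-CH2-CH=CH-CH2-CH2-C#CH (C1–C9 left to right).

C1: 4 σ bonds — 4 electron domains, sp3.
C2 — 4 σ bonds. Steric number 4, so sp3.
C3: 4 σ bonds — 4 electron domains, sp3.
C4: 3 σ bonds, plus one π bond; 3 regions of electron density → sp2.
C5: 3 σ bonds, plus one π bond; 3 regions of electron density → sp2.
C6: 4 σ bonds; 4 regions of electron density → sp3.
C7 has 4 σ bonds: steric number 4 → sp3.
C8 has 2 σ bonds, plus two π bonds: steric number 2 → sp.
C9 (2 σ bonds, plus two π bonds) has steric number 2: sp.

C1 sp3, C2 sp3, C3 sp3, C4 sp2, C5 sp2, C6 sp3, C7 sp3, C8 sp, C9 sp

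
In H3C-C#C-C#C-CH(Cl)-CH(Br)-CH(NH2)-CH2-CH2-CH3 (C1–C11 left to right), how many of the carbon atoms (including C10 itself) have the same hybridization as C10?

C10 is sp3 (only σ bonds).
C1: sp3 ✓
C2: sp
C3: sp
C4: sp
C5: sp
C6: sp3 ✓
C7: sp3 ✓
C8: sp3 ✓
C9: sp3 ✓
C10: sp3 ✓
C11: sp3 ✓
7 carbons are sp3.

7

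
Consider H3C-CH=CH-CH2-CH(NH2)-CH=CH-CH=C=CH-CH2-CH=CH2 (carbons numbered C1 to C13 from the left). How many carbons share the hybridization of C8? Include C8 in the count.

C8 is sp2 (one π bond).
C1: sp3
C2: sp2 ✓
C3: sp2 ✓
C4: sp3
C5: sp3
C6: sp2 ✓
C7: sp2 ✓
C8: sp2 ✓
C9: sp
C10: sp2 ✓
C11: sp3
C12: sp2 ✓
C13: sp2 ✓
8 carbons are sp2.

8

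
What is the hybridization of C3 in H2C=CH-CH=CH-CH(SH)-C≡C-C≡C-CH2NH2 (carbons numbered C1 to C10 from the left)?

C3 — 3 σ bonds, plus one π bond. Steric number 3, so sp2.

sp²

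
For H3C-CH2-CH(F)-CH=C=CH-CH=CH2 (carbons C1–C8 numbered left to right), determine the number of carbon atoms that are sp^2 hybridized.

C1: sp3
C2: sp3
C3: sp3
C4: sp2 ✓
C5: sp
C6: sp2 ✓
C7: sp2 ✓
C8: sp2 ✓
C4, C6, C7, C8 → 4 sp2 carbons.

4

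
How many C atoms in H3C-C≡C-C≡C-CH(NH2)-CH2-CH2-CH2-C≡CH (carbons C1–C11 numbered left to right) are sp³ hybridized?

C1: sp3 ✓
C2: sp
C3: sp
C4: sp
C5: sp
C6: sp3 ✓
C7: sp3 ✓
C8: sp3 ✓
C9: sp3 ✓
C10: sp
C11: sp
C1, C6, C7, C8, C9 → 5 sp3 carbons.

5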